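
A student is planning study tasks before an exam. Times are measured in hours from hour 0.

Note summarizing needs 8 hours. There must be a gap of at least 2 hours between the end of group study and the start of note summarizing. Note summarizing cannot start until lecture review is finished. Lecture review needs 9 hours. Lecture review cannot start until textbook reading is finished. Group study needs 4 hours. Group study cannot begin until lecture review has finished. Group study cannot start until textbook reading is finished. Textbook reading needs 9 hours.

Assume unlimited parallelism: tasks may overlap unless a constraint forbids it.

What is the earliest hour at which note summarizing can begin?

24

Textbook reading has no prerequisites, so it starts at hour 0 and finishes at hour 9.
Lecture review cannot begin until textbook reading (finishes hour 9). It runs from hour 9 to 9 + 9 = hour 18.
Group study needs all of lecture review (finishes hour 18); textbook reading (finishes hour 9). That puts its earliest start at hour 18; it finishes at 18 + 4 = hour 22.
Note summarizing waits on group study (finishes hour 22, plus 2-hour gap → hour 24); lecture review (finishes hour 18). The latest of these is hour 24, which is the earliest note summarizing can start.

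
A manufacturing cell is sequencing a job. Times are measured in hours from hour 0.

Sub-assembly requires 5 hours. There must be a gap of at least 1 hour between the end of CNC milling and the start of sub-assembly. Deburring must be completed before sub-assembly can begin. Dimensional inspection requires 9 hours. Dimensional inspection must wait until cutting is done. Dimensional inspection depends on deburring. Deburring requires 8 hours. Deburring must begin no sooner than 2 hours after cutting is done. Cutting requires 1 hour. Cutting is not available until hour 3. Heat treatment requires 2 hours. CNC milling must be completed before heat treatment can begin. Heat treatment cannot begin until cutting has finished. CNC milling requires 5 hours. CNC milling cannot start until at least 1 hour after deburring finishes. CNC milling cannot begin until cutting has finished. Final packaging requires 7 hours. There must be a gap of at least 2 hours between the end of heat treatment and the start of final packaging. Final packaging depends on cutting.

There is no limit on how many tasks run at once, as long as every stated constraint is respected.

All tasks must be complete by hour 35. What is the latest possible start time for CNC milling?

Final packaging has no dependents, so it just needs to finish by hour 35. Starting by 35 − 7 = hour 28 achieves that.
Heat treatment must finish before final packaging (must start by hour 28, minus 2-hour gap → hour 26). With a 2-hour duration, heat treatment must start by 26 − 2 = hour 24.
To finish by hour 35, sub-assembly (duration 5) must start no later than hour 30.
CNC milling feeds heat treatment (must start by hour 24); sub-assembly (must start by hour 30, minus 1-hour gap → hour 29). Taking the minimum, CNC milling must finish by hour 24 and start by 24 − 5 = hour 19.

19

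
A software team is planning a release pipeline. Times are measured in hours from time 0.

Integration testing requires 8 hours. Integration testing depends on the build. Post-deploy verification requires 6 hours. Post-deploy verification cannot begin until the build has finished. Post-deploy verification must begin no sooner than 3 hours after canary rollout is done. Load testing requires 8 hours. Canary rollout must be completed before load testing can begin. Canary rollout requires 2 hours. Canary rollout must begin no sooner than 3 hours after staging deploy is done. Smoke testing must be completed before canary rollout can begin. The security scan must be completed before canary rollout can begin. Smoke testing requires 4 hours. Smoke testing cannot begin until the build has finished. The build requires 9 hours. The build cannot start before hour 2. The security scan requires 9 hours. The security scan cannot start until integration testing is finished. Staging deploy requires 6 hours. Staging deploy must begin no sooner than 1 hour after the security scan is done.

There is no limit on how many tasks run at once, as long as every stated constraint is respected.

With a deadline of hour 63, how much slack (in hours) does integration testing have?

The build waits on its own release at hour 2, so it starts at hour 2 and finishes at 2 + 9 = hour 11.
Integration testing cannot begin until the build (finishes hour 11). It runs from hour 11 to 11 + 8 = hour 19.

Working backward from the deadline:
Load testing must finish by hour 63; it takes 8 hours, so it must start by 63 − 8 = hour 55.
Nothing follows post-deploy verification; the deadline of hour 63 is its only limit. It must start by 63 − 6 = hour 57.
Canary rollout feeds load testing (must start by hour 55); post-deploy verification (must start by hour 57, minus 3-hour gap → hour 54). Taking the minimum, canary rollout must finish by hour 54 and start by 54 − 2 = hour 52.
Staging deploy must finish before canary rollout (must start by hour 52, minus 3-hour gap → hour 49). With a 6-hour duration, staging deploy must start by 49 − 6 = hour 43.
For the security scan: staging deploy (must start by hour 43, minus 1-hour gap → hour 42); canary rollout (must start by hour 52). The most restrictive is hour 42; with a 9-hour duration, the security scan must start by hour 33.
Since the security scan (must start by hour 33) depends on it, integration testing must finish by hour 33. Backing off its 8-hour duration gives a latest start of hour 25.
So integration testing can start as early as hour 11 and as late as hour 25, giving 25 − 11 = 14 hours of slack.

14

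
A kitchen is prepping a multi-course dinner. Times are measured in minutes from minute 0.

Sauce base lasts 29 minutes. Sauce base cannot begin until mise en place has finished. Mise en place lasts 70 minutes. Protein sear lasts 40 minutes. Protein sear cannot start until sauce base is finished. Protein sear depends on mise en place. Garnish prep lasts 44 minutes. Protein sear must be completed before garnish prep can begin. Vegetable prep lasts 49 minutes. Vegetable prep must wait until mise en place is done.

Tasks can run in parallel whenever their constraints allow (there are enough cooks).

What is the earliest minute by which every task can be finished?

Mise en place has no prerequisites, so it starts at minute 0 and finishes at minute 70.
Vegetable prep cannot begin until mise en place (finishes minute 70). It runs from minute 70 to 70 + 49 = minute 119.
After mise en place (finishes minute 70), sauce base can start at minute 70 and finishes at minute 99.
Protein sear has to wait for sauce base (finishes minute 99); mise en place (finishes minute 70). The latest of these is minute 99, so protein sear runs minute 99 to 99 + 40 = minute 139.
After protein sear (finishes minute 139), garnish prep can start at minute 139 and finishes at minute 183.
All tasks are finished once the last one completes. Finish times: Mise en place at 70, Sauce base at 99, Protein sear at 139, Vegetable prep at 119, Garnish prep at 183. The latest is minute 183.

183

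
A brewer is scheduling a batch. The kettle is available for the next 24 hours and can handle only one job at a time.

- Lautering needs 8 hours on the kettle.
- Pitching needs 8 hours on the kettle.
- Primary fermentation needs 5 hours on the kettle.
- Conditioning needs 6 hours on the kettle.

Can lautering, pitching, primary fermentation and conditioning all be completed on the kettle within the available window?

Running back to back, the jobs need 8 + 8 + 5 + 6 = 27 hours on the kettle.
Since 27 > 24, they cannot all fit.

No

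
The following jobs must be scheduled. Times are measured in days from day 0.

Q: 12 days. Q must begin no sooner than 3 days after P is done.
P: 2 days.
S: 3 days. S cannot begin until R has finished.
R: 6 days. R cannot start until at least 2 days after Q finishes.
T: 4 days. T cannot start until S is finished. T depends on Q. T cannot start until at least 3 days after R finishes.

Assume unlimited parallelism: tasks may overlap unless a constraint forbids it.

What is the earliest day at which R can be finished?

25

P can start immediately at day 0; it finishes at day 2.
Q waits on P (finishes day 2, plus 3-day gap → day 5), so it starts at day 5 and finishes at 5 + 12 = day 17.
R waits on Q (finishes day 17, plus 2-day gap → day 19), so it starts at day 19 and finishes at 19 + 6 = day 25.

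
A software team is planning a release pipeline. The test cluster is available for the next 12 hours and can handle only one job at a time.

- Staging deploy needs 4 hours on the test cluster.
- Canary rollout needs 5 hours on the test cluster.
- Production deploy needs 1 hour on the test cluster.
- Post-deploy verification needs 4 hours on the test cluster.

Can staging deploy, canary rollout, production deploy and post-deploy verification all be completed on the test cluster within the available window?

Running back to back, the jobs need 4 + 5 + 1 + 4 = 14 hours on the test cluster.
Since 14 > 12, they cannot all fit.

No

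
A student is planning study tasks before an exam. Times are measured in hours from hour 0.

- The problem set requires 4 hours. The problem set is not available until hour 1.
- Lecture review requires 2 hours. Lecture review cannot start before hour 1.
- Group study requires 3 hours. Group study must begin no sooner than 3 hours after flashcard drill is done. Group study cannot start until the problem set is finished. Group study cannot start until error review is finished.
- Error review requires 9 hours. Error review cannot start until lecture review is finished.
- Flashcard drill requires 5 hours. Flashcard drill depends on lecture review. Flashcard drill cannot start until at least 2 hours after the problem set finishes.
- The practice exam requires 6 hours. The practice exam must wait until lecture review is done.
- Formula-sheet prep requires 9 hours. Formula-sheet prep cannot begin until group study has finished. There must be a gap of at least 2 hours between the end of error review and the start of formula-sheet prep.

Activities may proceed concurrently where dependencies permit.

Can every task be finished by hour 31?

Yes

The problem set waits on its own release at hour 1, so it starts at hour 1 and finishes at 1 + 4 = hour 5.
Lecture review cannot begin until its own release at hour 1. It runs from hour 1 to 1 + 2 = hour 3.
Error review cannot begin until lecture review (finishes hour 3). It runs from hour 3 to 3 + 9 = hour 12.
After lecture review (finishes hour 3), the practice exam can start at hour 3 and finishes at hour 9.
Flashcard drill needs all of lecture review (finishes hour 3); the problem set (finishes hour 5, plus 2-hour gap → hour 7). That puts its earliest start at hour 7; it finishes at 7 + 5 = hour 12.
Group study cannot start until flashcard drill (finishes hour 12, plus 3-hour gap → hour 15); the problem set (finishes hour 5); error review (finishes hour 12). The controlling bound is hour 15, so group study finishes at 15 + 3 = hour 18.
Formula-sheet prep needs all of group study (finishes hour 18); error review (finishes hour 12, plus 2-hour gap → hour 14). That puts its earliest start at hour 18; it finishes at 18 + 9 = hour 27.
Every task is finished by hour 27, which is no later than the deadline of 31, so the schedule is feasible.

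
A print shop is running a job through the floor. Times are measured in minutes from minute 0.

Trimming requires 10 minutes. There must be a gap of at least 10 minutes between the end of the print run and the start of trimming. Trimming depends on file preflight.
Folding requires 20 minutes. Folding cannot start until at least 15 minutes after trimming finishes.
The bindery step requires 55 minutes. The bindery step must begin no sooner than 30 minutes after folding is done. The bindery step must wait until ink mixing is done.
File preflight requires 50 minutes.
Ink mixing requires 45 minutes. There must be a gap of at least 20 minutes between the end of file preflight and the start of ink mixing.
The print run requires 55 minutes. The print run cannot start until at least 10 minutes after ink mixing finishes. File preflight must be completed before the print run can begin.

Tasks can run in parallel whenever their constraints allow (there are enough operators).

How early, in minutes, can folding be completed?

Nothing blocks file preflight, so it runs from minute 0 to minute 50.
Ink mixing cannot begin until file preflight (finishes minute 50, plus 20-minute gap → minute 70). It runs from minute 70 to 70 + 45 = minute 115.
The print run has to wait for ink mixing (finishes minute 115, plus 10-minute gap → minute 125); file preflight (finishes minute 50). The latest of these is minute 125, so the print run runs minute 125 to 125 + 55 = minute 180.
Trimming has to wait for the print run (finishes minute 180, plus 10-minute gap → minute 190); file preflight (finishes minute 50). The latest of these is minute 190, so trimming runs minute 190 to 190 + 10 = minute 200.
Folding cannot begin until trimming (finishes minute 200, plus 15-minute gap → minute 215). It runs from minute 215 to 215 + 20 = minute 235.

235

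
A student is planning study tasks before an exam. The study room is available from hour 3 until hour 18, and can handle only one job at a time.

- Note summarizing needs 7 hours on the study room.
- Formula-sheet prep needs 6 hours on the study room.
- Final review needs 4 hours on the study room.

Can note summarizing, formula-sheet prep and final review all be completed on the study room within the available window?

No

The study room window is 18 − 3 = 15 hours.
Running back to back, the jobs need 7 + 6 + 4 = 17 hours on the study room.
Since 17 > 15, they cannot all fit.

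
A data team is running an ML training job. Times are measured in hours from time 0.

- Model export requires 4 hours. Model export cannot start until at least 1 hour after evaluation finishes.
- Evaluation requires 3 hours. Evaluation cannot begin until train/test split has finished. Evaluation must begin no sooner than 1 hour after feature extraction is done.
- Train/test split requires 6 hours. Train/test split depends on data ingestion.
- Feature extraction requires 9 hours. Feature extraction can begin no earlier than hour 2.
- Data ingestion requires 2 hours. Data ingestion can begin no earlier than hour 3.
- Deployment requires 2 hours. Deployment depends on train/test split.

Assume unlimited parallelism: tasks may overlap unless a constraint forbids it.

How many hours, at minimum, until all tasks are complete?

20

Feature extraction waits on its own release at hour 2, so it starts at hour 2 and finishes at 2 + 9 = hour 11.
Data ingestion waits on its own release at hour 3, so it starts at hour 3 and finishes at 3 + 2 = hour 5.
Train/test split waits on data ingestion (finishes hour 5), so it starts at hour 5 and finishes at 5 + 6 = hour 11.
Deployment waits on train/test split (finishes hour 11), so it starts at hour 11 and finishes at 11 + 2 = hour 13.
For evaluation: train/test split (finishes hour 11); feature extraction (finishes hour 11, plus 1-hour gap → hour 12). Taking the maximum gives a start of hour 12, and it finishes at 12 + 3 = hour 15.
After evaluation (finishes hour 15, plus 1-hour gap → hour 16), model export can start at hour 16 and finishes at hour 20.
All tasks are finished once the last one completes. Finish times: Data ingestion at 5, Feature extraction at 11, Train/test split at 11, Evaluation at 15, Model export at 20, Deployment at 13. The latest is hour 20.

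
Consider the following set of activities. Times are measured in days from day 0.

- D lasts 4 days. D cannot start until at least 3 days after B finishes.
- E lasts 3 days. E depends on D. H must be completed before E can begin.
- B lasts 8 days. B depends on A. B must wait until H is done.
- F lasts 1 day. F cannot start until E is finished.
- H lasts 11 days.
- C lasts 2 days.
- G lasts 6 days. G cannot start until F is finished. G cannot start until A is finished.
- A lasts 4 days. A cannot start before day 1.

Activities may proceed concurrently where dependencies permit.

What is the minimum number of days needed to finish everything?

36

H has no prerequisites, so it starts at day 0 and finishes at day 11.
C can start immediately at day 0; it finishes at day 2.
A cannot begin until its own release at day 1. It runs from day 1 to 1 + 4 = day 5.
B has to wait for A (finishes day 5); H (finishes day 11). The latest of these is day 11, so B runs day 11 to 11 + 8 = day 19.
D waits on B (finishes day 19, plus 3-day gap → day 22), so it starts at day 22 and finishes at 22 + 4 = day 26.
E has to wait for D (finishes day 26); H (finishes day 11). The latest of these is day 26, so E runs day 26 to 26 + 3 = day 29.
After E (finishes day 29), F can start at day 29 and finishes at day 30.
G cannot start until F (finishes day 30); A (finishes day 5). The controlling bound is day 30, so G finishes at 30 + 6 = day 36.
All tasks are finished once the last one completes. Finish times: A at 5, B at 19, C at 2, D at 26, E at 29, F at 30, G at 36, H at 11. The latest is day 36.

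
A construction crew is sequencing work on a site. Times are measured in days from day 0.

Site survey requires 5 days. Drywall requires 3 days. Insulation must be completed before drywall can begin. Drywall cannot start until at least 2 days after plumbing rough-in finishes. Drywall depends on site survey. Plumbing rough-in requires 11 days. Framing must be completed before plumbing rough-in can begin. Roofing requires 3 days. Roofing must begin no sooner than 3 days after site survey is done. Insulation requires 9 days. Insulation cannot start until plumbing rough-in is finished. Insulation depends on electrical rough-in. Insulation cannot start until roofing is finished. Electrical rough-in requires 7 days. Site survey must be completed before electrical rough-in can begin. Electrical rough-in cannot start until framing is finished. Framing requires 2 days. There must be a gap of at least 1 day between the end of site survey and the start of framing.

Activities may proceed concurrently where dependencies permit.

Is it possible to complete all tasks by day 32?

Nothing blocks site survey, so it runs from day 0 to day 5.
Roofing waits on site survey (finishes day 5, plus 3-day gap → day 8), so it starts at day 8 and finishes at 8 + 3 = day 11.
Framing waits on site survey (finishes day 5, plus 1-day gap → day 6), so it starts at day 6 and finishes at 6 + 2 = day 8.
For electrical rough-in: site survey (finishes day 5); framing (finishes day 8). Taking the maximum gives a start of day 8, and it finishes at 8 + 7 = day 15.
Plumbing rough-in cannot begin until framing (finishes day 8). It runs from day 8 to 8 + 11 = day 19.
For insulation: plumbing rough-in (finishes day 19); electrical rough-in (finishes day 15); roofing (finishes day 11). Taking the maximum gives a start of day 19, and it finishes at 19 + 9 = day 28.
For drywall: insulation (finishes day 28); plumbing rough-in (finishes day 19, plus 2-day gap → day 21); site survey (finishes day 5). Taking the maximum gives a start of day 28, and it finishes at 28 + 3 = day 31.
Every task is finished by day 31, which is no later than the deadline of 32, so the schedule is feasible.

Yes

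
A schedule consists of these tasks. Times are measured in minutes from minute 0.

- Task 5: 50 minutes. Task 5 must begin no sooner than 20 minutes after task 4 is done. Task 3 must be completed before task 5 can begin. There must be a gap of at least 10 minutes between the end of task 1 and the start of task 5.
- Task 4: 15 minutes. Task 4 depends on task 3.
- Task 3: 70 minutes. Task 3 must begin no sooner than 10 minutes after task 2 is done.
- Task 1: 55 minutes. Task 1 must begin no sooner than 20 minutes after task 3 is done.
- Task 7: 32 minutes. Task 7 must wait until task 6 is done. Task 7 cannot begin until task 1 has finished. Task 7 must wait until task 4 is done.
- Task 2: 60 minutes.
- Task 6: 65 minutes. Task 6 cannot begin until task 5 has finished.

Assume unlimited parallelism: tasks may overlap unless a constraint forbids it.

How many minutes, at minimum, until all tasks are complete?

Task 2 can start immediately at minute 0; it finishes at minute 60.
Task 3 waits on task 2 (finishes minute 60, plus 10-minute gap → minute 70), so it starts at minute 70 and finishes at 70 + 70 = minute 140.
After task 3 (finishes minute 140), task 4 can start at minute 140 and finishes at minute 155.
Task 1 waits on task 3 (finishes minute 140, plus 20-minute gap → minute 160), so it starts at minute 160 and finishes at 160 + 55 = minute 215.
Task 5 has to wait for task 4 (finishes minute 155, plus 20-minute gap → minute 175); task 3 (finishes minute 140); task 1 (finishes minute 215, plus 10-minute gap → minute 225). The latest of these is minute 225, so task 5 runs minute 225 to 225 + 50 = minute 275.
Task 6 cannot begin until task 5 (finishes minute 275). It runs from minute 275 to 275 + 65 = minute 340.
For task 7: task 6 (finishes minute 340); task 1 (finishes minute 215); task 4 (finishes minute 155). Taking the maximum gives a start of minute 340, and it finishes at 340 + 32 = minute 372.
All tasks are finished once the last one completes. Finish times: Task 1 at 215, Task 2 at 60, Task 3 at 140, Task 4 at 155, Task 5 at 275, Task 6 at 340, Task 7 at 372. The latest is minute 372.

372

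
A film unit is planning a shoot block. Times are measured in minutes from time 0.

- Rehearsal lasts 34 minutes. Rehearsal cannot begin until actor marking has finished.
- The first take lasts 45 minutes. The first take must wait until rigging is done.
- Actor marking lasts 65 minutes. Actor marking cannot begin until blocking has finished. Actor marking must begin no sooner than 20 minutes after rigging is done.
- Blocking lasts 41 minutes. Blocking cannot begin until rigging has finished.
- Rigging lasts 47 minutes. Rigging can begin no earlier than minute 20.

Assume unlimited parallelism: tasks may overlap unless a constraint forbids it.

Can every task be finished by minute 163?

Rigging waits on its own release at minute 20, so it starts at minute 20 and finishes at 20 + 47 = minute 67.
The first take cannot begin until rigging (finishes minute 67). It runs from minute 67 to 67 + 45 = minute 112.
After rigging (finishes minute 67), blocking can start at minute 67 and finishes at minute 108.
For actor marking: blocking (finishes minute 108); rigging (finishes minute 67, plus 20-minute gap → minute 87). Taking the maximum gives a start of minute 108, and it finishes at 108 + 65 = minute 173.
Rehearsal waits on actor marking (finishes minute 173), so it starts at minute 173 and finishes at 173 + 34 = minute 207.
The earliest everything can be done is minute 207, which is after the deadline of 163, so it is not possible.

No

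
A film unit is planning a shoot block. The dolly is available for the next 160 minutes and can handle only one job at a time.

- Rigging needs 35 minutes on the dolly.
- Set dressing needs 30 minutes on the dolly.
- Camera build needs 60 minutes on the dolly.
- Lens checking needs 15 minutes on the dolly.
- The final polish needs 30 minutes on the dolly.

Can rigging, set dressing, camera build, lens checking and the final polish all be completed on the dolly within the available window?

Running back to back, the jobs need 35 + 30 + 60 + 15 + 30 = 170 minutes on the dolly.
Since 170 > 160, they cannot all fit.

No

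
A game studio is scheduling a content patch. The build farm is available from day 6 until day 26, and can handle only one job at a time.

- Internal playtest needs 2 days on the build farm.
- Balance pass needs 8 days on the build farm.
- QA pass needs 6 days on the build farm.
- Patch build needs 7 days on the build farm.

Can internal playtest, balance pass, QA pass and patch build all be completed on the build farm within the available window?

No

The build farm window is 26 − 6 = 20 days.
Running back to back, the jobs need 2 + 8 + 6 + 7 = 23 days on the build farm.
Since 23 > 20, they cannot all fit.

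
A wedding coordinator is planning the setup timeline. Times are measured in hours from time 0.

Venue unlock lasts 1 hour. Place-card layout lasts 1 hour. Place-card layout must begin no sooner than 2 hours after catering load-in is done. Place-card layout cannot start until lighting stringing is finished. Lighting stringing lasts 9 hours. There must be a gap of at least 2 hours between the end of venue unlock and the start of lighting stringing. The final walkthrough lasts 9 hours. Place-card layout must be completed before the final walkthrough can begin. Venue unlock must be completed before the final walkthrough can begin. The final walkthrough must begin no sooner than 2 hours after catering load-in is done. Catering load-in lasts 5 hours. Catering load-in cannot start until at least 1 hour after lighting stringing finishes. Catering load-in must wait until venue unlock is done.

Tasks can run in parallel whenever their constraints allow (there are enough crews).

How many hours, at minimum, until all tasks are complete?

Venue unlock can start immediately at hour 0; it finishes at hour 1.
Lighting stringing cannot begin until venue unlock (finishes hour 1, plus 2-hour gap → hour 3). It runs from hour 3 to 3 + 9 = hour 12.
Catering load-in needs all of lighting stringing (finishes hour 12, plus 1-hour gap → hour 13); venue unlock (finishes hour 1). That puts its earliest start at hour 13; it finishes at 13 + 5 = hour 18.
Place-card layout has to wait for catering load-in (finishes hour 18, plus 2-hour gap → hour 20); lighting stringing (finishes hour 12). The latest of these is hour 20, so place-card layout runs hour 20 to 20 + 1 = hour 21.
The final walkthrough cannot start until place-card layout (finishes hour 21); venue unlock (finishes hour 1); catering load-in (finishes hour 18, plus 2-hour gap → hour 20). The controlling bound is hour 21, so the final walkthrough finishes at 21 + 9 = hour 30.
All tasks are finished once the last one completes. Finish times: Venue unlock at 1, Lighting stringing at 12, Catering load-in at 18, Place-card layout at 21, The final walkthrough at 30. The latest is hour 30.

30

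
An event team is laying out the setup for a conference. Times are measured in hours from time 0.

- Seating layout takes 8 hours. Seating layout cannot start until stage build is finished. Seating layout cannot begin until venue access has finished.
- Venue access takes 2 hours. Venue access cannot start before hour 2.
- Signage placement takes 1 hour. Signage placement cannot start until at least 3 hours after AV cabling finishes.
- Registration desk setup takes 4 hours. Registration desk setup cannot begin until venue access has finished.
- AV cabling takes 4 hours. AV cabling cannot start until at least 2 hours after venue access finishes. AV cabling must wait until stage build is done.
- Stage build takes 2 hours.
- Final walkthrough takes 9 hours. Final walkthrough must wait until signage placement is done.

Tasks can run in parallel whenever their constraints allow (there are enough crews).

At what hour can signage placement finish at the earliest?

Stage build can start immediately at hour 0; it finishes at hour 2.
Venue access cannot begin until its own release at hour 2. It runs from hour 2 to 2 + 2 = hour 4.
For AV cabling: venue access (finishes hour 4, plus 2-hour gap → hour 6); stage build (finishes hour 2). Taking the maximum gives a start of hour 6, and it finishes at 6 + 4 = hour 10.
Signage placement waits on AV cabling (finishes hour 10, plus 3-hour gap → hour 13), so it starts at hour 13 and finishes at 13 + 1 = hour 14.

14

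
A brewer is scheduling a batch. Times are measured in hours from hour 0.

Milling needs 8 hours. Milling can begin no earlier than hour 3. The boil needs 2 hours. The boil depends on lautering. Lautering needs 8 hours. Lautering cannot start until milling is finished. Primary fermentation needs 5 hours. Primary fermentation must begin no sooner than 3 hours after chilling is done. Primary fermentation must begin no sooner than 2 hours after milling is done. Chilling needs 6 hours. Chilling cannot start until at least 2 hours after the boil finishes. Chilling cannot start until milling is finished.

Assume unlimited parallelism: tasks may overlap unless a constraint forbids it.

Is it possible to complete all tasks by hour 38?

Yes

After its own release at hour 3, milling can start at hour 3 and finishes at hour 11.
Lautering cannot begin until milling (finishes hour 11). It runs from hour 11 to 11 + 8 = hour 19.
The boil cannot begin until lautering (finishes hour 19). It runs from hour 19 to 19 + 2 = hour 21.
Chilling cannot start until the boil (finishes hour 21, plus 2-hour gap → hour 23); milling (finishes hour 11). The controlling bound is hour 23, so chilling finishes at 23 + 6 = hour 29.
Primary fermentation has to wait for chilling (finishes hour 29, plus 3-hour gap → hour 32); milling (finishes hour 11, plus 2-hour gap → hour 13). The latest of these is hour 32, so primary fermentation runs hour 32 to 32 + 5 = hour 37.
Every task is finished by hour 37, which is no later than the deadline of 38, so the schedule is feasible.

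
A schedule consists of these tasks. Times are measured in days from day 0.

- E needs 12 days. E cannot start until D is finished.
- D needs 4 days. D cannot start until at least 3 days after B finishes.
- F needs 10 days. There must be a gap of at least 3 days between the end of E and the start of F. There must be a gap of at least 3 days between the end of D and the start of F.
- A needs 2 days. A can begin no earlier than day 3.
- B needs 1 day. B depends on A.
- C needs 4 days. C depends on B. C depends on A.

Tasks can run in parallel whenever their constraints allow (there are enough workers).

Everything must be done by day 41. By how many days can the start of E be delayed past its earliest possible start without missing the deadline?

After its own release at day 3, A can start at day 3 and finishes at day 5.
B cannot begin until A (finishes day 5). It runs from day 5 to 5 + 1 = day 6.
After B (finishes day 6, plus 3-day gap → day 9), D can start at day 9 and finishes at day 13.
E waits on D (finishes day 13), so it starts at day 13 and finishes at 13 + 12 = day 25.

Working backward from the deadline:
To finish by day 41, F (duration 10) must start no later than day 31.
E has to be done before F (must start by day 31, minus 3-day gap → day 28). That means finishing by day 28, i.e. starting by 28 − 12 = day 16.
So E can start as early as day 13 and as late as day 16, giving 16 − 13 = 3 days of slack.

3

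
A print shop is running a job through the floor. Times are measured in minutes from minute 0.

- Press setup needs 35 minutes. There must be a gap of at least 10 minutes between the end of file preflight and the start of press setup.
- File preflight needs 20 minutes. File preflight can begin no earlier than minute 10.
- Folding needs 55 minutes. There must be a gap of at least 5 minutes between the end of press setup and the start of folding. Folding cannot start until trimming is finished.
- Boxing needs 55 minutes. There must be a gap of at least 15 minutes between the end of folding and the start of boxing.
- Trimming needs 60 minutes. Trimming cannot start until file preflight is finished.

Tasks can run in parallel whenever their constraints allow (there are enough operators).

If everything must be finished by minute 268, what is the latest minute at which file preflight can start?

63

Boxing has no dependents, so it just needs to finish by minute 268. Starting by 268 − 55 = minute 213 achieves that.
Folding has to be done before boxing (must start by minute 213, minus 15-minute gap → minute 198). That means finishing by minute 198, i.e. starting by 198 − 55 = minute 143.
Press setup feeds into folding (must start by minute 143, minus 5-minute gap → minute 138); so press setup must finish by minute 138 and therefore start by minute 103.
Trimming must finish before folding (must start by minute 143). With a 60-minute duration, trimming must start by 143 − 60 = minute 83.
For file preflight: press setup (must start by minute 103, minus 10-minute gap → minute 93); trimming (must start by minute 83). The most restrictive is minute 83; with a 20-minute duration, file preflight must start by minute 63.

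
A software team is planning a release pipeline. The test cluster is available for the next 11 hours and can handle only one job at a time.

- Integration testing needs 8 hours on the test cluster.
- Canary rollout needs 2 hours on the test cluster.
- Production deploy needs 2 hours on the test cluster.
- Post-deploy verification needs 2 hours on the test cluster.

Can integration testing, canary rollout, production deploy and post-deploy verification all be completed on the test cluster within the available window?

Running back to back, the jobs need 8 + 2 + 2 + 2 = 14 hours on the test cluster.
Since 14 > 11, they cannot all fit.

No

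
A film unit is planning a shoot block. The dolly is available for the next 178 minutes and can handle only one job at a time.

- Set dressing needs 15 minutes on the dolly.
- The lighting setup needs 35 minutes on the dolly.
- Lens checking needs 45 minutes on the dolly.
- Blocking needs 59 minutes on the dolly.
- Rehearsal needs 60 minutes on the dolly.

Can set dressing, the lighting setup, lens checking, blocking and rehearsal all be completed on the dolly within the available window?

Running back to back, the jobs need 15 + 35 + 45 + 59 + 60 = 214 minutes on the dolly.
Since 214 > 178, they cannot all fit.

No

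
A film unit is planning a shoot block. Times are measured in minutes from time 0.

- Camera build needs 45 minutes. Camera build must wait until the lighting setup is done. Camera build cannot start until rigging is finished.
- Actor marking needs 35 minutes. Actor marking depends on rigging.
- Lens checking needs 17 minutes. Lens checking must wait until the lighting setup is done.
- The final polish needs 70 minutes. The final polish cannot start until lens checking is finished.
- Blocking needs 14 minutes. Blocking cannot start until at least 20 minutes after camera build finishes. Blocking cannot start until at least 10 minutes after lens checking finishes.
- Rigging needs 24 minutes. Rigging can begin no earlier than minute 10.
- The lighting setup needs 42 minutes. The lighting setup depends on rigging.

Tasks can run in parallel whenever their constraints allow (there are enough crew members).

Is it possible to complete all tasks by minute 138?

Rigging cannot begin until its own release at minute 10. It runs from minute 10 to 10 + 24 = minute 34.
Actor marking cannot begin until rigging (finishes minute 34). It runs from minute 34 to 34 + 35 = minute 69.
The lighting setup waits on rigging (finishes minute 34), so it starts at minute 34 and finishes at 34 + 42 = minute 76.
After the lighting setup (finishes minute 76), lens checking can start at minute 76 and finishes at minute 93.
The final polish cannot begin until lens checking (finishes minute 93). It runs from minute 93 to 93 + 70 = minute 163.
Camera build has to wait for the lighting setup (finishes minute 76); rigging (finishes minute 34). The latest of these is minute 76, so camera build runs minute 76 to 76 + 45 = minute 121.
For blocking: camera build (finishes minute 121, plus 20-minute gap → minute 141); lens checking (finishes minute 93, plus 10-minute gap → minute 103). Taking the maximum gives a start of minute 141, and it finishes at 141 + 14 = minute 155.
The earliest everything can be done is minute 163, which is after the deadline of 138, so it is not possible.

No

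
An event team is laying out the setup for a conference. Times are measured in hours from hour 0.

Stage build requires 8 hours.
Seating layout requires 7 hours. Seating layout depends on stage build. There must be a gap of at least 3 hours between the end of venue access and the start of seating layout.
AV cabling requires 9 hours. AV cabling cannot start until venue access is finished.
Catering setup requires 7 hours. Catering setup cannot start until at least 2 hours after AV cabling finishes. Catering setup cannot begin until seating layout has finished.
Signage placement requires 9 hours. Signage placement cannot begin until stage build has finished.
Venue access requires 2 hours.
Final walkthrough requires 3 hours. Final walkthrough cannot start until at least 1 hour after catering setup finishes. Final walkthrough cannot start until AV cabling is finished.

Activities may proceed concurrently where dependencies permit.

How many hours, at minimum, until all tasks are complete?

26

Stage build has no prerequisites, so it starts at hour 0 and finishes at hour 8.
Signage placement waits on stage build (finishes hour 8), so it starts at hour 8 and finishes at 8 + 9 = hour 17.
Venue access can start immediately at hour 0; it finishes at hour 2.
Seating layout has to wait for stage build (finishes hour 8); venue access (finishes hour 2, plus 3-hour gap → hour 5). The latest of these is hour 8, so seating layout runs hour 8 to 8 + 7 = hour 15.
AV cabling waits on venue access (finishes hour 2), so it starts at hour 2 and finishes at 2 + 9 = hour 11.
Catering setup needs all of AV cabling (finishes hour 11, plus 2-hour gap → hour 13); seating layout (finishes hour 15). That puts its earliest start at hour 15; it finishes at 15 + 7 = hour 22.
Final walkthrough cannot start until catering setup (finishes hour 22, plus 1-hour gap → hour 23); AV cabling (finishes hour 11). The controlling bound is hour 23, so final walkthrough finishes at 23 + 3 = hour 26.
All tasks are finished once the last one completes. Finish times: Venue access at 2, Stage build at 8, AV cabling at 11, Seating layout at 15, Signage placement at 17, Catering setup at 22, Final walkthrough at 26. The latest is hour 26.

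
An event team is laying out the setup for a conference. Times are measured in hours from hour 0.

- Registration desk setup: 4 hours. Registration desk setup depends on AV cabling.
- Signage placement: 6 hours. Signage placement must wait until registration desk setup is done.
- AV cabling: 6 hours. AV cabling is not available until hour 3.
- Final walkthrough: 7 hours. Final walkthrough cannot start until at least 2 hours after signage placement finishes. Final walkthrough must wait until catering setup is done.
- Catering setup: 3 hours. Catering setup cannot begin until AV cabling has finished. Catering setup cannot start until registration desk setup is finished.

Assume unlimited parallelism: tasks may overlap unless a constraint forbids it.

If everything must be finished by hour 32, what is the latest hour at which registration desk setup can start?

13

Final walkthrough must finish by hour 32; it takes 7 hours, so it must start by 32 − 7 = hour 25.
Signage placement must finish before final walkthrough (must start by hour 25, minus 2-hour gap → hour 23). With a 6-hour duration, signage placement must start by 23 − 6 = hour 17.
Since final walkthrough (must start by hour 25) depends on it, catering setup must finish by hour 25. Backing off its 3-hour duration gives a latest start of hour 22.
For registration desk setup: signage placement (must start by hour 17); catering setup (must start by hour 22). The most restrictive is hour 17; with a 4-hour duration, registration desk setup must start by hour 13.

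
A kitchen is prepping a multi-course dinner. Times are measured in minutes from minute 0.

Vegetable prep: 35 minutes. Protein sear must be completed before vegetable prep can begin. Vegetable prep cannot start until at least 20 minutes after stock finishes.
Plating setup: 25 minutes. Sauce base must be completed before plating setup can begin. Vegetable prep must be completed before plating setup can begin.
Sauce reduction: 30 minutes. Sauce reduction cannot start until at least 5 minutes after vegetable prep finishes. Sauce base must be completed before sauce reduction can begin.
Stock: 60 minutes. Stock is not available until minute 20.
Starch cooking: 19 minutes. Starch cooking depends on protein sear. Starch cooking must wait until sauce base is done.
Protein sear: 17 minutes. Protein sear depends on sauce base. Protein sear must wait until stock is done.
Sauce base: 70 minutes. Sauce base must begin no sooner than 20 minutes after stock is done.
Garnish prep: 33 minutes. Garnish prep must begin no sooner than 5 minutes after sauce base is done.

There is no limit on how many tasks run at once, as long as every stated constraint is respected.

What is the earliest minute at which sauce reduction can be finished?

Stock waits on its own release at minute 20, so it starts at minute 20 and finishes at 20 + 60 = minute 80.
Sauce base cannot begin until stock (finishes minute 80, plus 20-minute gap → minute 100). It runs from minute 100 to 100 + 70 = minute 170.
Protein sear needs all of sauce base (finishes minute 170); stock (finishes minute 80). That puts its earliest start at minute 170; it finishes at 170 + 17 = minute 187.
Vegetable prep has to wait for protein sear (finishes minute 187); stock (finishes minute 80, plus 20-minute gap → minute 100). The latest of these is minute 187, so vegetable prep runs minute 187 to 187 + 35 = minute 222.
Sauce reduction has to wait for vegetable prep (finishes minute 222, plus 5-minute gap → minute 227); sauce base (finishes minute 170). The latest of these is minute 227, so sauce reduction runs minute 227 to 227 + 30 = minute 257.

257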